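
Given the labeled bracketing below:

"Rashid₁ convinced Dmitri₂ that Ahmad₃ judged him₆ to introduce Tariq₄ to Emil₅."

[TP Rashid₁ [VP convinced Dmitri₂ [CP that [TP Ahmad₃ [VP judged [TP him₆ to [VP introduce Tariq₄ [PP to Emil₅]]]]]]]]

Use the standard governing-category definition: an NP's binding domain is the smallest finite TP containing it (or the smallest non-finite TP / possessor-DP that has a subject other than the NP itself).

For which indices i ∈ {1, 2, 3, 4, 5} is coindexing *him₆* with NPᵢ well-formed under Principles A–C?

{1, 2}

*him* is a pronoun, so Principle B applies: it must be free in its binding domain.
Binding domain of *him₆*: the embedded TP, whose subject is Ahmad₃.
*Rashid₁* c-commands the pronoun but from outside its binding domain, and is not c-commanded by it → coindexation permitted.
*Dmitri₂* c-commands the pronoun but from outside its binding domain, and is not c-commanded by it → coindexation permitted.
*Ahmad₃* c-commands the pronoun within its binding domain → coindexation would violate Principle B.
*Tariq₄*: the pronoun c-commands this R-expression → coindexation would violate Principle C on *Tariq₄*.
*Emil₅*: the pronoun c-commands this R-expression → coindexation would violate Principle C on *Emil₅*.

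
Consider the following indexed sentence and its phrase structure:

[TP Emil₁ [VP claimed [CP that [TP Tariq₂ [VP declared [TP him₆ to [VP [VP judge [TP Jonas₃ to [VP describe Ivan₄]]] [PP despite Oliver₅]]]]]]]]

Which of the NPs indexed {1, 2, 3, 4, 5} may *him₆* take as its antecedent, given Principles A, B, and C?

{1}

*him* is a pronoun, so Principle B applies: it must be free in its binding domain.
Binding domain of *him₆*: the embedded TP, whose subject is Tariq₂.
*Emil₁* c-commands the pronoun but from outside its binding domain, and is not c-commanded by it → coindexation permitted.
*Tariq₂* c-commands the pronoun within its binding domain → coindexation would violate Principle B.
*Jonas₃*: the pronoun c-commands this R-expression → coindexation would violate Principle C on *Jonas₃*.
*Ivan₄*: the pronoun c-commands this R-expression → coindexation would violate Principle C on *Ivan₄*.
*Oliver₅*: the pronoun c-commands this R-expression → coindexation would violate Principle C on *Oliver₅*.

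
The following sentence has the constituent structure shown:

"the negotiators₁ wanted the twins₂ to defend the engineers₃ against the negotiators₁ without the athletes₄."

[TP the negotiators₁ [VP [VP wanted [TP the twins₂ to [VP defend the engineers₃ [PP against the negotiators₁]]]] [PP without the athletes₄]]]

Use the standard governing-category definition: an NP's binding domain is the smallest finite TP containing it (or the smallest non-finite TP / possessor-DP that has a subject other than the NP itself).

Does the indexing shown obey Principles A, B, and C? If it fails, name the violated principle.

The two coindexed NPs are *the negotiators₁* (the higher occurrence) and *the negotiators₁* (the lower occurrence).
*the negotiators₁* (the lower occurrence) is an R-expression. Principle C requires it to be free everywhere.
*the negotiators₁* (the higher occurrence) c-commands it and carries the same index.
The R-expression is bound → Principle C violation.

Principle C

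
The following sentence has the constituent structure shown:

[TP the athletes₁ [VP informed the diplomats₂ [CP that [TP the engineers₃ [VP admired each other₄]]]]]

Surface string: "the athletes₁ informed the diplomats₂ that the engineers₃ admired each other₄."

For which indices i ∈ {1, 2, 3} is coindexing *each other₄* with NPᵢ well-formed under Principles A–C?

*each other* is an anaphor, so Principle A applies: it must be bound in its binding domain.
Binding domain of *each other₄*: the embedded TP, whose subject is the engineers₃.
*the athletes₁* c-commands the anaphor but is outside its binding domain → cannot satisfy Principle A.
*the diplomats₂* c-commands the anaphor but is outside its binding domain → cannot satisfy Principle A.
*the engineers₃* c-commands the anaphor within its binding domain → licit binder.

{3}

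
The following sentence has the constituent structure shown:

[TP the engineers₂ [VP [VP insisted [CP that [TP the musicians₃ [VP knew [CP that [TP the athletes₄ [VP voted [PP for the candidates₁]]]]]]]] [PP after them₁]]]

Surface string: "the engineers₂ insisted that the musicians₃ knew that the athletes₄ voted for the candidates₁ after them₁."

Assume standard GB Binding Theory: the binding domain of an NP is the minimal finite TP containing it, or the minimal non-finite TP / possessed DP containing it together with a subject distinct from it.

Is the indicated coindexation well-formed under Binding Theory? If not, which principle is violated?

grammatical

The two coindexed NPs are *the candidates₁* and *them₁*.
*them₁* is a pronoun; its binding domain is the matrix TP, whose subject is the engineers₂. Within that domain it is c-commanded only by *the engineers₂*, which carries a different index — the pronoun is free locally, so Principle B holds.
*the candidates₁* is an R-expression; *them₁* does not c-command it, and no other NP shares its index, so Principle C is satisfied.
All principles are respected.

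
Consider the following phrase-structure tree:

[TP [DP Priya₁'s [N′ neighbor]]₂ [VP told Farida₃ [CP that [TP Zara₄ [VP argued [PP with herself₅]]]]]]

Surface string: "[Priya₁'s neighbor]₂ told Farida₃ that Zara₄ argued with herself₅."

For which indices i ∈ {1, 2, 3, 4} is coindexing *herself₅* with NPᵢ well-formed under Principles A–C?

*herself* is an anaphor, so Principle A applies: it must be bound in its binding domain.
Binding domain of *herself₅*: the embedded TP, whose subject is Zara₄.
*Priya₁* does not c-command the anaphor → cannot bind it.
*[Priya₁'s neighbor]₂* c-commands the anaphor but is outside its binding domain → cannot satisfy Principle A.
*Farida₃* c-commands the anaphor but is outside its binding domain → cannot satisfy Principle A.
*Zara₄* c-commands the anaphor within its binding domain → licit binder.

{4}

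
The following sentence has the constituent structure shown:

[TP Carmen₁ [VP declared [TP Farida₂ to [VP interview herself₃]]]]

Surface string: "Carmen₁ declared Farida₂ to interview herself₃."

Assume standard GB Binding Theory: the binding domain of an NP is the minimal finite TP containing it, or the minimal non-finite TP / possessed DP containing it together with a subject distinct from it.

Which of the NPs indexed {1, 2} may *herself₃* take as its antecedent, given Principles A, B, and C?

*herself* is an anaphor, so Principle A applies: it must be bound in its binding domain.
Binding domain of *herself₃*: the embedded TP, whose subject is Farida₂.
*Carmen₁* c-commands the anaphor but is outside its binding domain → cannot satisfy Principle A.
*Farida₂* c-commands the anaphor within its binding domain → licit binder.

{2}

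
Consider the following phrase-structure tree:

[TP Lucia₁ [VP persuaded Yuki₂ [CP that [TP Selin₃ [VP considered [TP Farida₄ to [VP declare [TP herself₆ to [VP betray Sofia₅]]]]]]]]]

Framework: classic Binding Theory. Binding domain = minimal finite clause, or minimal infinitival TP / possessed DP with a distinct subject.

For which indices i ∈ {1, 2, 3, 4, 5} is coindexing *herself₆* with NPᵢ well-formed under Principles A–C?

{4}

*herself* is an anaphor, so Principle A applies: it must be bound in its binding domain.
Binding domain of *herself₆*: the embedded TP, whose subject is Farida₄.
*Lucia₁* c-commands the anaphor but is outside its binding domain → cannot satisfy Principle A.
*Yuki₂* c-commands the anaphor but is outside its binding domain → cannot satisfy Principle A.
*Selin₃* c-commands the anaphor but is outside its binding domain → cannot satisfy Principle A.
*Farida₄* c-commands the anaphor within its binding domain → licit binder.
*Sofia₅* does not c-command the anaphor → cannot bind it.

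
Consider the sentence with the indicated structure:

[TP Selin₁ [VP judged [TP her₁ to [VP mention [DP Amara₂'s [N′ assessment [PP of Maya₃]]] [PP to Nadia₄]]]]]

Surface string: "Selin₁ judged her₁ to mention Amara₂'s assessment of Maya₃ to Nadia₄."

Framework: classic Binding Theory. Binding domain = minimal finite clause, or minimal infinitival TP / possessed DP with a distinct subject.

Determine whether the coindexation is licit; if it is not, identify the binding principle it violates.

Principle B

The two coindexed NPs are *Selin₁* and *her₁*.
*her₁* is a pronoun. Its binding domain is the matrix TP, whose subject is Selin₁.
*Selin₁* c-commands it within that domain and carries the same index.
The pronoun is locally bound → Principle B violation.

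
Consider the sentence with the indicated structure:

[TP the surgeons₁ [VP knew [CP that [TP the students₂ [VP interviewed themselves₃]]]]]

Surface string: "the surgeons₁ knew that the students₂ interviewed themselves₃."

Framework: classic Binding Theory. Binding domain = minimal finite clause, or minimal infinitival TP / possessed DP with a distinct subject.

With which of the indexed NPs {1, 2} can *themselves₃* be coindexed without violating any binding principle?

*themselves* is an anaphor, so Principle A applies: it must be bound in its binding domain.
Binding domain of *themselves₃*: the embedded TP, whose subject is the students₂.
*the surgeons₁* c-commands the anaphor but is outside its binding domain → cannot satisfy Principle A.
*the students₂* c-commands the anaphor within its binding domain → licit binder.

{2}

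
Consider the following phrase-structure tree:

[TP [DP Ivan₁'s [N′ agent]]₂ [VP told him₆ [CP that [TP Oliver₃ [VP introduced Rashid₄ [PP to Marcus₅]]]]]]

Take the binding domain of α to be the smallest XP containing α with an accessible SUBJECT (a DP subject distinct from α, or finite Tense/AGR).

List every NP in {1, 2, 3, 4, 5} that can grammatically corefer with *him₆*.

{1}

*him* is a pronoun, so Principle B applies: it must be free in its binding domain.
Binding domain of *him₆*: the matrix TP, whose subject is [Ivan₁'s agent]₂.
*Ivan₁* and the pronoun do not c-command one another → neither Principle B nor Principle C is at stake; coindexation permitted.
*[Ivan₁'s agent]₂* c-commands the pronoun within its binding domain → coindexation would violate Principle B.
*Oliver₃*: the pronoun c-commands this R-expression → coindexation would violate Principle C on *Oliver₃*.
*Rashid₄*: the pronoun c-commands this R-expression → coindexation would violate Principle C on *Rashid₄*.
*Marcus₅*: the pronoun c-commands this R-expression → coindexation would violate Principle C on *Marcus₅*.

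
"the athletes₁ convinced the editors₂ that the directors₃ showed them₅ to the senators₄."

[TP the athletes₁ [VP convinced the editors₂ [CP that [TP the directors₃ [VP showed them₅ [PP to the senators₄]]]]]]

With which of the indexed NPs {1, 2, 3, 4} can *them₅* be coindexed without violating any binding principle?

{1, 2}

*them* is a pronoun, so Principle B applies: it must be free in its binding domain.
Binding domain of *them₅*: the embedded TP, whose subject is the directors₃.
*the athletes₁* c-commands the pronoun but from outside its binding domain, and is not c-commanded by it → coindexation permitted.
*the editors₂* c-commands the pronoun but from outside its binding domain, and is not c-commanded by it → coindexation permitted.
*the directors₃* c-commands the pronoun within its binding domain → coindexation would violate Principle B.
*the senators₄*: the pronoun c-commands this R-expression → coindexation would violate Principle C on *the senators₄*.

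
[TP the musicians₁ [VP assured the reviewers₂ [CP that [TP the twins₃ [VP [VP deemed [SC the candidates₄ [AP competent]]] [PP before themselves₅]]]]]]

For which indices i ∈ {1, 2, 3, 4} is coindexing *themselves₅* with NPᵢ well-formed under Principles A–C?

*themselves* is an anaphor, so Principle A applies: it must be bound in its binding domain.
Binding domain of *themselves₅*: the embedded TP, whose subject is the twins₃.
*the musicians₁* c-commands the anaphor but is outside its binding domain → cannot satisfy Principle A.
*the reviewers₂* c-commands the anaphor but is outside its binding domain → cannot satisfy Principle A.
*the twins₃* c-commands the anaphor within its binding domain → licit binder.
*the candidates₄* does not c-command the anaphor → cannot bind it.

{3}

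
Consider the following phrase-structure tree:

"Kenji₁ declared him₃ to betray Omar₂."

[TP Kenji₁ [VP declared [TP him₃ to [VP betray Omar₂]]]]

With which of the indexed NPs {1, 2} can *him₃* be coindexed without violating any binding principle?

*him* is a pronoun, so Principle B applies: it must be free in its binding domain.
Binding domain of *him₃*: the matrix TP, whose subject is Kenji₁.
*Kenji₁* c-commands the pronoun within its binding domain → coindexation would violate Principle B.
*Omar₂*: the pronoun c-commands this R-expression → coindexation would violate Principle C on *Omar₂*.

none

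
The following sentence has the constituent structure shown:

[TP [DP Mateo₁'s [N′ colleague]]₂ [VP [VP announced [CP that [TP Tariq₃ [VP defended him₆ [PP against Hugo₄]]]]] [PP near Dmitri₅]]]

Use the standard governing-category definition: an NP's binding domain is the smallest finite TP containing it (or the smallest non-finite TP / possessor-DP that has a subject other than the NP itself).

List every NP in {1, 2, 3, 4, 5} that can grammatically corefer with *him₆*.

*him* is a pronoun, so Principle B applies: it must be free in its binding domain.
Binding domain of *him₆*: the embedded TP, whose subject is Tariq₃.
*Mateo₁* and the pronoun do not c-command one another → neither Principle B nor Principle C is at stake; coindexation permitted.
*[Mateo₁'s colleague]₂* c-commands the pronoun but from outside its binding domain, and is not c-commanded by it → coindexation permitted.
*Tariq₃* c-commands the pronoun within its binding domain → coindexation would violate Principle B.
*Hugo₄*: the pronoun c-commands this R-expression → coindexation would violate Principle C on *Hugo₄*.
*Dmitri₅* and the pronoun do not c-command one another → neither Principle B nor Principle C is at stake; coindexation permitted.

{1, 2, 5}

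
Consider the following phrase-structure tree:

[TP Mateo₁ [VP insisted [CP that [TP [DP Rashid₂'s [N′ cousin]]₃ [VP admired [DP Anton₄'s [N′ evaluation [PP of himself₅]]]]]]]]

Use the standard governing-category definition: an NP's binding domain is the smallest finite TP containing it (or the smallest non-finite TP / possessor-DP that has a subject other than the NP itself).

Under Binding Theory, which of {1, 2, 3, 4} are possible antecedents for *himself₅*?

{4}

*himself* is an anaphor, so Principle A applies: it must be bound in its binding domain.
Binding domain of *himself₅*: the possessed DP, whose subject is Anton₄.
*Mateo₁* c-commands the anaphor but is outside its binding domain → cannot satisfy Principle A.
*Rashid₂* does not c-command the anaphor → cannot bind it.
*[Rashid₂'s cousin]₃* c-commands the anaphor but is outside its binding domain → cannot satisfy Principle A.
*Anton₄* c-commands the anaphor within its binding domain → licit binder.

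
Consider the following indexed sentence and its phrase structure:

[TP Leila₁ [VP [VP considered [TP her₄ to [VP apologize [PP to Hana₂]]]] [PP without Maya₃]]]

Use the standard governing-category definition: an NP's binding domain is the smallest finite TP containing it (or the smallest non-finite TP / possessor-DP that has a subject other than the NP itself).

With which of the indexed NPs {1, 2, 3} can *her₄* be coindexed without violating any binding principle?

{3}

*her* is a pronoun, so Principle B applies: it must be free in its binding domain.
Binding domain of *her₄*: the matrix TP, whose subject is Leila₁.
*Leila₁* c-commands the pronoun within its binding domain → coindexation would violate Principle B.
*Hana₂*: the pronoun c-commands this R-expression → coindexation would violate Principle C on *Hana₂*.
*Maya₃* and the pronoun do not c-command one another → neither Principle B nor Principle C is at stake; coindexation permitted.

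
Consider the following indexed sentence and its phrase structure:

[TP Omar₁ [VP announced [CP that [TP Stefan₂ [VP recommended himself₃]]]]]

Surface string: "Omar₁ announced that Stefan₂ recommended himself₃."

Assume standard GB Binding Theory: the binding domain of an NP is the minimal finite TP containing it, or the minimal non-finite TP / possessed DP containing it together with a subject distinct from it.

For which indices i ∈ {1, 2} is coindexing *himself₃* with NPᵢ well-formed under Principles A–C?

*himself* is an anaphor, so Principle A applies: it must be bound in its binding domain.
Binding domain of *himself₃*: the embedded TP, whose subject is Stefan₂.
*Omar₁* c-commands the anaphor but is outside its binding domain → cannot satisfy Principle A.
*Stefan₂* c-commands the anaphor within its binding domain → licit binder.

{2}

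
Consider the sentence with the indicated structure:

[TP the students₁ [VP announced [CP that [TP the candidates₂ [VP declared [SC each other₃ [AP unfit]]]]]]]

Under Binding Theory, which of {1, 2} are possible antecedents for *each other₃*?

{2}

*each other* is an anaphor, so Principle A applies: it must be bound in its binding domain.
Binding domain of *each other₃*: the embedded TP, whose subject is the candidates₂.
*the students₁* c-commands the anaphor but is outside its binding domain → cannot satisfy Principle A.
*the candidates₂* c-commands the anaphor within its binding domain → licit binder.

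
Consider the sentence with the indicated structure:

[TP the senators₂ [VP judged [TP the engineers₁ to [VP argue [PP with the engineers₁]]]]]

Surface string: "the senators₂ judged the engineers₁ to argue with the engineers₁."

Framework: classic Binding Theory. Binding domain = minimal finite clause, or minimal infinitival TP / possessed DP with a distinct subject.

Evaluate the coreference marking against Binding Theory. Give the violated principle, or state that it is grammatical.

Principle C

The two coindexed NPs are *the engineers₁* (the lower occurrence) and *the engineers₁* (the higher occurrence).
*the engineers₁* (the lower occurrence) is an R-expression. Principle C requires it to be free everywhere.
*the engineers₁* (the higher occurrence) c-commands it and carries the same index.
The R-expression is bound → Principle C violation.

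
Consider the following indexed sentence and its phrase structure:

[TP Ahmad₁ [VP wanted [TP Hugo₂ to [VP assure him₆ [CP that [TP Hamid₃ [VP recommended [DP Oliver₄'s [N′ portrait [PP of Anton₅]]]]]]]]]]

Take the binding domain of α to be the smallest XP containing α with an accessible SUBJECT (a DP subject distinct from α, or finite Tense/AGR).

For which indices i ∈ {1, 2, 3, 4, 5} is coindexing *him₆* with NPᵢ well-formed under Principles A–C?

{1}

*him* is a pronoun, so Principle B applies: it must be free in its binding domain.
Binding domain of *him₆*: the embedded TP, whose subject is Hugo₂.
*Ahmad₁* c-commands the pronoun but from outside its binding domain, and is not c-commanded by it → coindexation permitted.
*Hugo₂* c-commands the pronoun within its binding domain → coindexation would violate Principle B.
*Hamid₃*: the pronoun c-commands this R-expression → coindexation would violate Principle C on *Hamid₃*.
*Oliver₄*: the pronoun c-commands this R-expression → coindexation would violate Principle C on *Oliver₄*.
*Anton₅*: the pronoun c-commands this R-expression → coindexation would violate Principle C on *Anton₅*.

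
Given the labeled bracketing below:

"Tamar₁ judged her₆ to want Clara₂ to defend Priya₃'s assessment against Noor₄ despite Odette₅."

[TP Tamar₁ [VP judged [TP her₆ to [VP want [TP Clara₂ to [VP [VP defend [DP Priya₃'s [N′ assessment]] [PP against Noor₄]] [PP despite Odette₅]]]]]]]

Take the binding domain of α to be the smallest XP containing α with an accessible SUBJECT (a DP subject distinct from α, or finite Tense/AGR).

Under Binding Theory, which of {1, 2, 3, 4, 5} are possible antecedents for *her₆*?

*her* is a pronoun, so Principle B applies: it must be free in its binding domain.
Binding domain of *her₆*: the matrix TP, whose subject is Tamar₁.
*Tamar₁* c-commands the pronoun within its binding domain → coindexation would violate Principle B.
*Clara₂*: the pronoun c-commands this R-expression → coindexation would violate Principle C on *Clara₂*.
*Priya₃*: the pronoun c-commands this R-expression → coindexation would violate Principle C on *Priya₃*.
*Noor₄*: the pronoun c-commands this R-expression → coindexation would violate Principle C on *Noor₄*.
*Odette₅*: the pronoun c-commands this R-expression → coindexation would violate Principle C on *Odette₅*.

none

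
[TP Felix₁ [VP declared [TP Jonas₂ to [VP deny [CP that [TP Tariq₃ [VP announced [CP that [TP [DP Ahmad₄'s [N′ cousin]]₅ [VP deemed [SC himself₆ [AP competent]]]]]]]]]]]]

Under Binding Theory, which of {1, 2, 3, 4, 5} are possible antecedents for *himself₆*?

*himself* is an anaphor, so Principle A applies: it must be bound in its binding domain.
Binding domain of *himself₆*: the embedded TP, whose subject is [Ahmad₄'s cousin]₅.
*Felix₁* c-commands the anaphor but is outside its binding domain → cannot satisfy Principle A.
*Jonas₂* c-commands the anaphor but is outside its binding domain → cannot satisfy Principle A.
*Tariq₃* c-commands the anaphor but is outside its binding domain → cannot satisfy Principle A.
*Ahmad₄* does not c-command the anaphor → cannot bind it.
*[Ahmad₄'s cousin]₅* c-commands the anaphor within its binding domain → licit binder.

{5}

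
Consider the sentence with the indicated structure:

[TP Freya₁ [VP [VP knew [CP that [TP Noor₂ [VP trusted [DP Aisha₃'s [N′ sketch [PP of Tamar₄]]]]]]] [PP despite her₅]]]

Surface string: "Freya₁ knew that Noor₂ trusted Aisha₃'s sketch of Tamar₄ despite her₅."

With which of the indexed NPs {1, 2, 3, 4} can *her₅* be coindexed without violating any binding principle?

{2, 3, 4}

*her* is a pronoun, so Principle B applies: it must be free in its binding domain.
Binding domain of *her₅*: the matrix TP, whose subject is Freya₁.
*Freya₁* c-commands the pronoun within its binding domain → coindexation would violate Principle B.
*Noor₂* and the pronoun do not c-command one another → neither Principle B nor Principle C is at stake; coindexation permitted.
*Aisha₃* and the pronoun do not c-command one another → neither Principle B nor Principle C is at stake; coindexation permitted.
*Tamar₄* and the pronoun do not c-command one another → neither Principle B nor Principle C is at stake; coindexation permitted.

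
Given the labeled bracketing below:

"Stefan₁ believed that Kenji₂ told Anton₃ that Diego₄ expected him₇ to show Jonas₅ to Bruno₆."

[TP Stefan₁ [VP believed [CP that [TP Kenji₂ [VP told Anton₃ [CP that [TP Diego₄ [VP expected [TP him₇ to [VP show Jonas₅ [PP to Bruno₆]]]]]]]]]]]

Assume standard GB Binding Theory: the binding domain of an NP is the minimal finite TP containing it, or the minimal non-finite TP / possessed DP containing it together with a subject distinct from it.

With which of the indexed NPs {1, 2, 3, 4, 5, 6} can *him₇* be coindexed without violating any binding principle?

{1, 2, 3}

*him* is a pronoun, so Principle B applies: it must be free in its binding domain.
Binding domain of *him₇*: the embedded TP, whose subject is Diego₄.
*Stefan₁* c-commands the pronoun but from outside its binding domain, and is not c-commanded by it → coindexation permitted.
*Kenji₂* c-commands the pronoun but from outside its binding domain, and is not c-commanded by it → coindexation permitted.
*Anton₃* c-commands the pronoun but from outside its binding domain, and is not c-commanded by it → coindexation permitted.
*Diego₄* c-commands the pronoun within its binding domain → coindexation would violate Principle B.
*Jonas₅*: the pronoun c-commands this R-expression → coindexation would violate Principle C on *Jonas₅*.
*Bruno₆*: the pronoun c-commands this R-expression → coindexation would violate Principle C on *Bruno₆*.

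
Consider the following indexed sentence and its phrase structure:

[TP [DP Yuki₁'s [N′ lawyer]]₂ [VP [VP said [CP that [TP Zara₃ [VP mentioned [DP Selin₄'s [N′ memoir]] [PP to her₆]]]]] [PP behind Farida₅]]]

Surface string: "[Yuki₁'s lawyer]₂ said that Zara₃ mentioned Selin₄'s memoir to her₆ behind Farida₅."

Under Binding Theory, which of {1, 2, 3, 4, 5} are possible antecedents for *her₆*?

{1, 2, 4, 5}

*her* is a pronoun, so Principle B applies: it must be free in its binding domain.
Binding domain of *her₆*: the embedded TP, whose subject is Zara₃.
*Yuki₁* and the pronoun do not c-command one another → neither Principle B nor Principle C is at stake; coindexation permitted.
*[Yuki₁'s lawyer]₂* c-commands the pronoun but from outside its binding domain, and is not c-commanded by it → coindexation permitted.
*Zara₃* c-commands the pronoun within its binding domain → coindexation would violate Principle B.
*Selin₄* and the pronoun do not c-command one another → neither Principle B nor Principle C is at stake; coindexation permitted.
*Farida₅* and the pronoun do not c-command one another → neither Principle B nor Principle C is at stake; coindexation permitted.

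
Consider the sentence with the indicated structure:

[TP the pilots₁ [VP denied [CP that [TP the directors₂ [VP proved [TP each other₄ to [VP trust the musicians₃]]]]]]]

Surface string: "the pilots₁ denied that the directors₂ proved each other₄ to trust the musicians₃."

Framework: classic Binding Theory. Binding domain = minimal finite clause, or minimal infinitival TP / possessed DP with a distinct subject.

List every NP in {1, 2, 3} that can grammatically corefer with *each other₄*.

{2}

*each other* is an anaphor, so Principle A applies: it must be bound in its binding domain.
Binding domain of *each other₄*: the embedded TP, whose subject is the directors₂.
*the pilots₁* c-commands the anaphor but is outside its binding domain → cannot satisfy Principle A.
*the directors₂* c-commands the anaphor within its binding domain → licit binder.
*the musicians₃* does not c-command the anaphor → cannot bind it.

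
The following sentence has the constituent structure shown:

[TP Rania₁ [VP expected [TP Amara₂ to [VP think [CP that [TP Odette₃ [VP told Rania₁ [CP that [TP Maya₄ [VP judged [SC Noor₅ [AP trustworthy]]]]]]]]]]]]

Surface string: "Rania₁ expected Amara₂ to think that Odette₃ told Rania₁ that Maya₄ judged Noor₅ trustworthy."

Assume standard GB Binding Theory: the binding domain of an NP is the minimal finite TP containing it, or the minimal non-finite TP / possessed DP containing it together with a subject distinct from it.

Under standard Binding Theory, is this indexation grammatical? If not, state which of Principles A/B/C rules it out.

Principle C

The two coindexed NPs are *Rania₁* (the higher occurrence) and *Rania₁* (the lower occurrence).
*Rania₁* (the lower occurrence) is an R-expression. Principle C requires it to be free everywhere.
*Rania₁* (the higher occurrence) c-commands it and carries the same index.
The R-expression is bound → Principle C violation.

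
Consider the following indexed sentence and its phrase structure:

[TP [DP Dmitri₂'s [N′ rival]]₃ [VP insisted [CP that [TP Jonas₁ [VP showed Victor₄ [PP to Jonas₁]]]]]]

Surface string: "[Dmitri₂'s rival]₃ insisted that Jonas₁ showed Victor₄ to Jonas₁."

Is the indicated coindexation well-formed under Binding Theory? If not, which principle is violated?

Principle C

The two coindexed NPs are *Jonas₁* (the higher occurrence) and *Jonas₁* (the lower occurrence).
*Jonas₁* (the lower occurrence) is an R-expression. Principle C requires it to be free everywhere.
*Jonas₁* (the higher occurrence) c-commands it and carries the same index.
The R-expression is bound → Principle C violation.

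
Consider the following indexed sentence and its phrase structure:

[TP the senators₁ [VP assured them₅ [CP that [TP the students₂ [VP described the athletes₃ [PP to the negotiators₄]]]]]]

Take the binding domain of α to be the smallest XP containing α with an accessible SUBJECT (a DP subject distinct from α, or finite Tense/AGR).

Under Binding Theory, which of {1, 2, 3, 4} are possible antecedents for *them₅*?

*them* is a pronoun, so Principle B applies: it must be free in its binding domain.
Binding domain of *them₅*: the matrix TP, whose subject is the senators₁.
*the senators₁* c-commands the pronoun within its binding domain → coindexation would violate Principle B.
*the students₂*: the pronoun c-commands this R-expression → coindexation would violate Principle C on *the students₂*.
*the athletes₃*: the pronoun c-commands this R-expression → coindexation would violate Principle C on *the athletes₃*.
*the negotiators₄*: the pronoun c-commands this R-expression → coindexation would violate Principle C on *the negotiators₄*.

none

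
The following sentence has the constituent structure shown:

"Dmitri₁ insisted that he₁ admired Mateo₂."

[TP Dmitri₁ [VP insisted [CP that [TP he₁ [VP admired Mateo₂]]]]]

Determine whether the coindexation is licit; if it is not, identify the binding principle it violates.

The two coindexed NPs are *Dmitri₁* and *he₁*.
*he₁* is a pronoun; nothing c-commands it within its binding domain (the embedded TP.), so Principle B holds trivially.
*Dmitri₁* is an R-expression; *he₁* does not c-command it, and no other NP shares its index, so Principle C is satisfied.
All principles are respected.

grammatical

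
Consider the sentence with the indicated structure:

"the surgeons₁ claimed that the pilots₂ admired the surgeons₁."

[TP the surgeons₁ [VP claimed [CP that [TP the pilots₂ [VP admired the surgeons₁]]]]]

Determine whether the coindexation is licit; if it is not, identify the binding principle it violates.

Principle C

The two coindexed NPs are *the surgeons₁* (the lower occurrence) and *the surgeons₁* (the higher occurrence).
*the surgeons₁* (the lower occurrence) is an R-expression. Principle C requires it to be free everywhere.
*the surgeons₁* (the higher occurrence) c-commands it and carries the same index.
The R-expression is bound → Principle C violation.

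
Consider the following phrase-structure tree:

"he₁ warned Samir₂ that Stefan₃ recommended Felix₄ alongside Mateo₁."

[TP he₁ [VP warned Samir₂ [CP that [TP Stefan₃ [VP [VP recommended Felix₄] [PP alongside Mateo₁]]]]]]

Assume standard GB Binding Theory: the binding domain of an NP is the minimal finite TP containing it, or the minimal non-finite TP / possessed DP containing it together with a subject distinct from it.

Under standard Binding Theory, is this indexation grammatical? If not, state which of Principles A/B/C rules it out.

Principle C

The two coindexed NPs are *he₁* and *Mateo₁*.
*Mateo₁* is an R-expression. Principle C requires it to be free everywhere.
*he₁* c-commands it and carries the same index.
The R-expression is bound → Principle C violation.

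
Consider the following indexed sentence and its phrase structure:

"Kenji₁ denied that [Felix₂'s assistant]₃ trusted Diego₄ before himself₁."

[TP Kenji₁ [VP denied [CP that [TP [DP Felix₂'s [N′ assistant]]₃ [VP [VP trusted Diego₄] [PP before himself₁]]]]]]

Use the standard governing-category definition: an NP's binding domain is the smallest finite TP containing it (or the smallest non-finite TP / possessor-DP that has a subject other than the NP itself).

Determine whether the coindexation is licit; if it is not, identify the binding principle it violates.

Principle A

The two coindexed NPs are *Kenji₁* and *himself₁*.
*himself₁* is an anaphor. Principle A requires it to be bound within its binding domain — the embedded TP, whose subject is [Felix₂'s assistant]₃.
Within that domain it is c-commanded by *[Felix₂'s assistant]₃*, which does not share its index.
*Kenji₁* does c-command the anaphor, but from outside its binding domain.
The anaphor is unbound in its domain → Principle A violation.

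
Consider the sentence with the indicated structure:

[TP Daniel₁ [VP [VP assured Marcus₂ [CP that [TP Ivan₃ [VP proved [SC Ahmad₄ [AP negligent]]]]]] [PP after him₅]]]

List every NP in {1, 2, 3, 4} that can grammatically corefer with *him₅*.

*him* is a pronoun, so Principle B applies: it must be free in its binding domain.
Binding domain of *him₅*: the matrix TP, whose subject is Daniel₁.
*Daniel₁* c-commands the pronoun within its binding domain → coindexation would violate Principle B.
*Marcus₂* and the pronoun do not c-command one another → neither Principle B nor Principle C is at stake; coindexation permitted.
*Ivan₃* and the pronoun do not c-command one another → neither Principle B nor Principle C is at stake; coindexation permitted.
*Ahmad₄* and the pronoun do not c-command one another → neither Principle B nor Principle C is at stake; coindexation permitted.

{2, 3, 4}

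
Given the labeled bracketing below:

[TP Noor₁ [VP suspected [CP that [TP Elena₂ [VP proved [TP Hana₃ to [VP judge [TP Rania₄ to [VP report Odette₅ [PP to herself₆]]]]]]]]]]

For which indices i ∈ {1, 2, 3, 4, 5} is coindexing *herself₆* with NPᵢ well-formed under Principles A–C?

{4, 5}

*herself* is an anaphor, so Principle A applies: it must be bound in its binding domain.
Binding domain of *herself₆*: the embedded TP, whose subject is Rania₄.
*Noor₁* c-commands the anaphor but is outside its binding domain → cannot satisfy Principle A.
*Elena₂* c-commands the anaphor but is outside its binding domain → cannot satisfy Principle A.
*Hana₃* c-commands the anaphor but is outside its binding domain → cannot satisfy Principle A.
*Rania₄* c-commands the anaphor within its binding domain → licit binder.
*Odette₅* c-commands the anaphor within its binding domain → licit binder.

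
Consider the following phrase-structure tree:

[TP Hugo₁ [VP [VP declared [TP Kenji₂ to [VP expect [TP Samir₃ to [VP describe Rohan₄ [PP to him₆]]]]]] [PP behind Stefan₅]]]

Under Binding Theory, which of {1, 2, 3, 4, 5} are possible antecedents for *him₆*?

*him* is a pronoun, so Principle B applies: it must be free in its binding domain.
Binding domain of *him₆*: the embedded TP, whose subject is Samir₃.
*Hugo₁* c-commands the pronoun but from outside its binding domain, and is not c-commanded by it → coindexation permitted.
*Kenji₂* c-commands the pronoun but from outside its binding domain, and is not c-commanded by it → coindexation permitted.
*Samir₃* c-commands the pronoun within its binding domain → coindexation would violate Principle B.
*Rohan₄* c-commands the pronoun within its binding domain → coindexation would violate Principle B.
*Stefan₅* and the pronoun do not c-command one another → neither Principle B nor Principle C is at stake; coindexation permitted.

{1, 2, 5}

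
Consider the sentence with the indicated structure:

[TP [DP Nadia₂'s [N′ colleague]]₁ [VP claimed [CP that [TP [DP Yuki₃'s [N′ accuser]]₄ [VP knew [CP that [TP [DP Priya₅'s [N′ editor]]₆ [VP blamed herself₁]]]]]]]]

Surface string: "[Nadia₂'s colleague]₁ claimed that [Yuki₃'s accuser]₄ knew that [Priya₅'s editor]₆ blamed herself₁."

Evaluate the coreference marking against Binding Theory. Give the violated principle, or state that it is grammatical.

The two coindexed NPs are *[Nadia₂'s colleague]₁* and *herself₁*.
*herself₁* is an anaphor. Principle A requires it to be bound within its binding domain — the embedded TP, whose subject is [Priya₅'s editor]₆.
Within that domain it is c-commanded by *[Priya₅'s editor]₆*, which does not share its index.
*[Nadia₂'s colleague]₁* does c-command the anaphor, but from outside its binding domain.
The anaphor is unbound in its domain → Principle A violation.

Principle A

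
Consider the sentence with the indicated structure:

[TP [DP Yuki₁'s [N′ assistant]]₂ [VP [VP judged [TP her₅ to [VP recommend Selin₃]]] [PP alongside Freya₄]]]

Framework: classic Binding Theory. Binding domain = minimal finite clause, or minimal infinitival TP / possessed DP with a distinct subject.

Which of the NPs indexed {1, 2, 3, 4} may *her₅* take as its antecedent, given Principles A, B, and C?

{1, 4}

*her* is a pronoun, so Principle B applies: it must be free in its binding domain.
Binding domain of *her₅*: the matrix TP, whose subject is [Yuki₁'s assistant]₂.
*Yuki₁* and the pronoun do not c-command one another → neither Principle B nor Principle C is at stake; coindexation permitted.
*[Yuki₁'s assistant]₂* c-commands the pronoun within its binding domain → coindexation would violate Principle B.
*Selin₃*: the pronoun c-commands this R-expression → coindexation would violate Principle C on *Selin₃*.
*Freya₄* and the pronoun do not c-command one another → neither Principle B nor Principle C is at stake; coindexation permitted.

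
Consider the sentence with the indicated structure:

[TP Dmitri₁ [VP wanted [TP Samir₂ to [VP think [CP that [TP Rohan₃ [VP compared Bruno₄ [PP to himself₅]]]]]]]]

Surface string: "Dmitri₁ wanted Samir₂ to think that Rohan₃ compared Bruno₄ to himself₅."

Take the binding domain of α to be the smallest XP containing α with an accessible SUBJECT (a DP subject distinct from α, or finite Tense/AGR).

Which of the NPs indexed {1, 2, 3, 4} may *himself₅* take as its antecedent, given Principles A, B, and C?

*himself* is an anaphor, so Principle A applies: it must be bound in its binding domain.
Binding domain of *himself₅*: the embedded TP, whose subject is Rohan₃.
*Dmitri₁* c-commands the anaphor but is outside its binding domain → cannot satisfy Principle A.
*Samir₂* c-commands the anaphor but is outside its binding domain → cannot satisfy Principle A.
*Rohan₃* c-commands the anaphor within its binding domain → licit binder.
*Bruno₄* c-commands the anaphor within its binding domain → licit binder.

{3, 4}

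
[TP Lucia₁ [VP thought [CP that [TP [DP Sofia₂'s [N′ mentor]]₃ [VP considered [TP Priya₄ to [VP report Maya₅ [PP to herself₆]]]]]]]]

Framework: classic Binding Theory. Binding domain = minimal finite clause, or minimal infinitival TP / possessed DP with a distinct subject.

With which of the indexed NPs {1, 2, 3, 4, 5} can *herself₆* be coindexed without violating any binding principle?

*herself* is an anaphor, so Principle A applies: it must be bound in its binding domain.
Binding domain of *herself₆*: the embedded TP, whose subject is Priya₄.
*Lucia₁* c-commands the anaphor but is outside its binding domain → cannot satisfy Principle A.
*Sofia₂* does not c-command the anaphor → cannot bind it.
*[Sofia₂'s mentor]₃* c-commands the anaphor but is outside its binding domain → cannot satisfy Principle A.
*Priya₄* c-commands the anaphor within its binding domain → licit binder.
*Maya₅* c-commands the anaphor within its binding domain → licit binder.

{4, 5}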